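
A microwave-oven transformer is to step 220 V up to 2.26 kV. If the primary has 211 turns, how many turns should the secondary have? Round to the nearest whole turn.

N_s = 2168 turns

N_s/N_p = V_s/V_p, so N_s = 211 × 2260/220 = 2167.5 ≈ 2168 turns.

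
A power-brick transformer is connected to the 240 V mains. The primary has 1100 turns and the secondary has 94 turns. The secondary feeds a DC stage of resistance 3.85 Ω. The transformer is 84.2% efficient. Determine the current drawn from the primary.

V_s = 240 × 94/1100 = 20.509 V.
I_s = V_s/R = 20.509/3.85 = 5.3270 A.
P_out = V_s I_s = 20.509 × 5.3270 = 109.25 W.
P_in = P_out/η = 109.25/0.842 = 129.75 W.
I_p = P_in/V_p = 129.75/240 = 0.541 A.

I_p ≈ 0.541 A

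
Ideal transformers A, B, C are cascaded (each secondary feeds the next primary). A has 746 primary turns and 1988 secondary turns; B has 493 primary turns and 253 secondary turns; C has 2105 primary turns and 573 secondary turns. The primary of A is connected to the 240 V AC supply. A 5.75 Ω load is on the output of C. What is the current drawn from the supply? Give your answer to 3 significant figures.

After A: V = 240.00 × 1988/746 = 639.57 V.
After B: V = 639.57 × 253/493 = 328.22 V.
After C: V = 328.22 × 573/2105 = 89.344 V.
I_load = 89.344/5.75 = 15.538 A, so P_out = 89.344 × 15.538 = 1388.2 W.
All ideal ⇒ P_in = P_out, so I_supply = 1388.2/240 = 5.78 A.

I_supply ≈ 5.78 A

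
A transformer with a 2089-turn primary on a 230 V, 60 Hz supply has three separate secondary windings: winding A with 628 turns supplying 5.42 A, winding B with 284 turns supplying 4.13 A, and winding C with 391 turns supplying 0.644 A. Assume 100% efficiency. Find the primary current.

I_p ≈ 2.31 A

V_A = 230 × 628/2089 = 69.143 V; V_B = 230 × 284/2089 = 31.269 V; V_C = 230 × 391/2089 = 43.049 V.
P_out = V_A I_A + V_B I_B + V_C I_C = 69.143×5.42 + 31.269×4.13 + 43.049×0.644 = 374.76 + 129.14 + 27.724 = 531.62 W.
Ideal ⇒ P_in = P_out, so I_p = P_out/V_p = 531.62/230 = 2.31 A.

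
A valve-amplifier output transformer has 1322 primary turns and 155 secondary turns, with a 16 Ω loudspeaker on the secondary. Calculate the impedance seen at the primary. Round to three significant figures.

Z_p ≈ 1160 Ω

Z_p = (N_p/N_s)² × Z_s = (1322/155)² × 16 = 1160 Ω.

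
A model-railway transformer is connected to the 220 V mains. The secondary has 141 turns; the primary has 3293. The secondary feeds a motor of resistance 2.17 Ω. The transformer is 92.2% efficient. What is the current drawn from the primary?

I_p ≈ 0.202 A

V_s = 220 × 141/3293 = 9.4200 V.
I_s = V_s/R = 9.4200/2.17 = 4.3410 A.
P_out = V_s I_s = 9.4200 × 4.3410 = 40.892 W.
P_in = P_out/η = 40.892/0.922 = 44.352 W.
I_p = P_in/V_p = 44.352/220 = 0.202 A.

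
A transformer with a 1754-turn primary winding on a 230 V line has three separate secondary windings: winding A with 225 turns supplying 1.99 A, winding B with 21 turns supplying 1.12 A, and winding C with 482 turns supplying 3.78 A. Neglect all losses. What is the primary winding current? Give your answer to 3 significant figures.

I_p ≈ 1.31 A

V_A = 230 × 225/1754 = 29.504 V; V_B = 230 × 21/1754 = 2.7537 V; V_C = 230 × 482/1754 = 63.204 V.
P_out = V_A I_A + V_B I_B + V_C I_C = 29.504×1.99 + 2.7537×1.12 + 63.204×3.78 = 58.713 + 3.0842 + 238.91 = 300.71 W.
Ideal ⇒ P_in = P_out, so I_p = P_out/V_p = 300.71/230 = 1.31 A.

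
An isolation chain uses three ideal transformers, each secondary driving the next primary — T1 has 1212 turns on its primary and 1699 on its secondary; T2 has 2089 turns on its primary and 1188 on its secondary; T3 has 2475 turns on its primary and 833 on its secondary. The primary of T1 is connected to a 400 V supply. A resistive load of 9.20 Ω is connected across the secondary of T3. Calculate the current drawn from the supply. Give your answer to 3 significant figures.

I_supply ≈ 3.13 A

After T1: V = 400.00 × 1699/1212 = 560.73 V.
After T2: V = 560.73 × 1188/2089 = 318.88 V.
After T3: V = 318.88 × 833/2475 = 107.32 V.
I_load = 107.32/9.20 = 11.666 A, so P_out = 107.32 × 11.666 = 1252.0 W.
All ideal ⇒ P_in = P_out, so I_supply = 1252.0/400 = 3.13 A.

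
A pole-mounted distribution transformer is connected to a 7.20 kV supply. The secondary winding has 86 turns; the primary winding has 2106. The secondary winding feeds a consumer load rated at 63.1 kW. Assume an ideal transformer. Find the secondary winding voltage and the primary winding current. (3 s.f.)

V_s ≈ 294 V, I_p ≈ 8.76 A

V_s = V_p × N_s/N_p = 7200 × 86/2106 = 294.02 V.
I_s = P/V_s = 63100/294.02 = 214.61 A.
I_p = I_s × N_s/N_p = 214.61 × 86/2106 = 8.76 A.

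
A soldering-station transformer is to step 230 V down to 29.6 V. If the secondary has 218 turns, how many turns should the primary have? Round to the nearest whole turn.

N_p = 1694 turns

N_p/N_s = V_p/V_s, so N_p = 218 × 230/29.6 = 1693.9 ≈ 1694 turns.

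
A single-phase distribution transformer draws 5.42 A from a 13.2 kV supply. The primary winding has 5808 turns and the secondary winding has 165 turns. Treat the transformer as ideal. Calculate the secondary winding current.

I_s ≈ 191 A

I_s/I_p = N_p/N_s, so I_s = 5.42 × 5808/165 = 191 A.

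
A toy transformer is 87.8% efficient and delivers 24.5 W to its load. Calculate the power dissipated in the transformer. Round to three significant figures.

P_in = P_out/η = 24.5/0.878 = 27.9043 W.
P_loss = P_in − P_out = 27.9043 − 24.5 = 3.40 W.

P_loss ≈ 3.40 W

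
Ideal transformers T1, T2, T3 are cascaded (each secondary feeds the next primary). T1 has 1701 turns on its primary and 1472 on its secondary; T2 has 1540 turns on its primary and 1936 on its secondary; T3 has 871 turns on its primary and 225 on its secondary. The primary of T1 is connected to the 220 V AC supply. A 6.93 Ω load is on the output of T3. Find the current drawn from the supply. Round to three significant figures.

I_supply ≈ 2.51 A

After T1: V = 220.00 × 1472/1701 = 190.38 V.
After T2: V = 190.38 × 1936/1540 = 239.34 V.
After T3: V = 239.34 × 225/871 = 61.827 V.
I_load = 61.827/6.93 = 8.9216 A, so P_out = 61.827 × 8.9216 = 551.59 W.
All ideal ⇒ P_in = P_out, so I_supply = 551.59/220 = 2.51 A.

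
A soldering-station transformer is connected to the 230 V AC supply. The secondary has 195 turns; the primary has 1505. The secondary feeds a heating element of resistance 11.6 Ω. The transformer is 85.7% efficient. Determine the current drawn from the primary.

I_p ≈ 0.388 A

V_s = 230 × 195/1505 = 29.801 V.
I_s = V_s/R = 29.801/11.6 = 2.5690 A.
P_out = V_s I_s = 29.801 × 2.5690 = 76.559 W.
P_in = P_out/η = 76.559/0.857 = 89.333 W.
I_p = P_in/V_p = 89.333/230 = 0.388 A.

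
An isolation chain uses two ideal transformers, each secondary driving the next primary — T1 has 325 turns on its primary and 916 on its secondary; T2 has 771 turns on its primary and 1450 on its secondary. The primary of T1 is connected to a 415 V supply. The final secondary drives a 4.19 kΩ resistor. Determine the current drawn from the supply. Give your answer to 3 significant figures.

I_supply ≈ 2.78 A

After T1: V = 415.00 × 916/325 = 1169.7 V.
After T2: V = 1169.7 × 1450/771 = 2199.8 V.
I_load = 2199.8/4190 = 0.52500 A, so P_out = 2199.8 × 0.52500 = 1154.9 W.
All ideal ⇒ P_in = P_out, so I_supply = 1154.9/415 = 2.78 A.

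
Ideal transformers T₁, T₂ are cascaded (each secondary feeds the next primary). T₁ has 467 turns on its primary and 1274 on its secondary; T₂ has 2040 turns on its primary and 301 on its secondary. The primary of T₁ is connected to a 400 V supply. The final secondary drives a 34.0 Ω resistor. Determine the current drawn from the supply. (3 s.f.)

Secondary of T₁: V = 400.00 × 1274/467 = 1091.2 V.
Secondary of T₂: V = 1091.2 × 301/2040 = 161.01 V.
I_load = 161.01/34.0 = 4.7355 A, so P_out = 161.01 × 4.7355 = 762.46 W.
All ideal ⇒ P_in = P_out, so I_supply = 762.46/400 = 1.91 A.

I_supply ≈ 1.91 A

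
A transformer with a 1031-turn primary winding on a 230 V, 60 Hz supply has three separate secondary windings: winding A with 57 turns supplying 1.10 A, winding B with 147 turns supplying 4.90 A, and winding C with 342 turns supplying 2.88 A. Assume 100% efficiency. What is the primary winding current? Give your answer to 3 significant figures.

V_A = 230 × 57/1031 = 12.716 V; V_B = 230 × 147/1031 = 32.793 V; V_C = 230 × 342/1031 = 76.295 V.
P_out = V_A I_A + V_B I_B + V_C I_C = 12.716×1.10 + 32.793×4.90 + 76.295×2.88 = 13.987 + 160.69 + 219.73 = 394.40 W.
Ideal ⇒ P_in = P_out, so I_p = P_out/V_p = 394.40/230 = 1.71 A.

I_p ≈ 1.71 A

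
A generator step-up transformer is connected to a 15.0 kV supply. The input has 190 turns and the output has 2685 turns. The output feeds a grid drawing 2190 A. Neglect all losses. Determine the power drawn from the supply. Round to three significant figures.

I_in = I_out × N_out/N_in = 2190 × 2685/190 = 30948 A.
P = V_in I_in = 15000 × 30948 = 4.64×10^8 W.

P ≈ 4.64×10^8 W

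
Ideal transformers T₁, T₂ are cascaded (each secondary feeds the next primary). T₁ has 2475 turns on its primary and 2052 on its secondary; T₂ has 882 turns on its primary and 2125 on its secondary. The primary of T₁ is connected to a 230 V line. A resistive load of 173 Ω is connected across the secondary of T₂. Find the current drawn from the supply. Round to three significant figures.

I_supply ≈ 5.30 A

After T₁: V = 230.00 × 2052/2475 = 190.69 V.
After T₂: V = 190.69 × 2125/882 = 459.43 V.
I_load = 459.43/173 = 2.6557 A, so P_out = 459.43 × 2.6557 = 1220.1 W.
All ideal ⇒ P_in = P_out, so I_supply = 1220.1/230 = 5.30 A.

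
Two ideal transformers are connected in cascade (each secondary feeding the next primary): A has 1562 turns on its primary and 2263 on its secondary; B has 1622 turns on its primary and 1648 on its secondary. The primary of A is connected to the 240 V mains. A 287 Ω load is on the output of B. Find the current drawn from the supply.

I_supply ≈ 1.81 A

Secondary of A: V = 240.00 × 2263/1562 = 347.71 V.
Secondary of B: V = 347.71 × 1648/1622 = 353.28 V.
I_load = 353.28/287 = 1.2309 A, so P_out = 353.28 × 1.2309 = 434.87 W.
All ideal ⇒ P_in = P_out, so I_supply = 434.87/240 = 1.81 A.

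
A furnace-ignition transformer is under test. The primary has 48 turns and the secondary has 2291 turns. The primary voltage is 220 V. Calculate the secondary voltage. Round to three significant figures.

V_s ≈ 10500 V

V_s/V_p = N_s/N_p, so V_s = 220 × 2291/48 = 10500 V.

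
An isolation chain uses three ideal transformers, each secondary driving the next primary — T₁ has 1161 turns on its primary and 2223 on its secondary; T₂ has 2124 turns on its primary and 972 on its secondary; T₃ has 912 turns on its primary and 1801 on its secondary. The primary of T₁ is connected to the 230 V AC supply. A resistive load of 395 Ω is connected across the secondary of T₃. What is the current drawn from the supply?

Secondary of T₁: V = 230.00 × 2223/1161 = 440.39 V.
Secondary of T₂: V = 440.39 × 972/2124 = 201.53 V.
Secondary of T₃: V = 201.53 × 1801/912 = 397.98 V.
I_load = 397.98/395 = 1.0076 A, so P_out = 397.98 × 1.0076 = 400.99 W.
All ideal ⇒ P_in = P_out, so I_supply = 400.99/230 = 1.74 A.

I_supply ≈ 1.74 A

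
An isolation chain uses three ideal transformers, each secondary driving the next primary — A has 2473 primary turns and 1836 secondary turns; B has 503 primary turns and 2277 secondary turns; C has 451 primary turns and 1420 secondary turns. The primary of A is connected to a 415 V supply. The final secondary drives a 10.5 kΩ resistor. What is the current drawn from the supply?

I_supply ≈ 4.43 A

After A: V = 415.00 × 1836/2473 = 308.10 V.
After B: V = 308.10 × 2277/503 = 1394.7 V.
After C: V = 1394.7 × 1420/451 = 4391.4 V.
I_load = 4391.4/10500 = 0.41823 A, so P_out = 4391.4 × 0.41823 = 1836.6 W.
All ideal ⇒ P_in = P_out, so I_supply = 1836.6/415 = 4.43 A.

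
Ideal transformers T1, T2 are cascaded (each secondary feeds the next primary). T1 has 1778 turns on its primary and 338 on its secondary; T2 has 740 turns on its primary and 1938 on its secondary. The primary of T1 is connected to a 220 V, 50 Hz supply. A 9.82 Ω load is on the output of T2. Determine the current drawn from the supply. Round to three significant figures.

Secondary of T1: V = 220.00 × 338/1778 = 41.822 V.
Secondary of T2: V = 41.822 × 1938/740 = 109.53 V.
I_load = 109.53/9.82 = 11.154 A, so P_out = 109.53 × 11.154 = 1221.7 W.
All ideal ⇒ P_in = P_out, so I_supply = 1221.7/220 = 5.55 A.

I_supply ≈ 5.55 A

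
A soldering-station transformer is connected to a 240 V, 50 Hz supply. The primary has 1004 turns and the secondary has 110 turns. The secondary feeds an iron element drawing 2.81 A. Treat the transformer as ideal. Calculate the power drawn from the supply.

P ≈ 73.9 W

I_p = I_s × N_s/N_p = 2.81 × 110/1004 = 0.30787 A.
P = V_p I_p = 240 × 0.30787 = 73.9 W.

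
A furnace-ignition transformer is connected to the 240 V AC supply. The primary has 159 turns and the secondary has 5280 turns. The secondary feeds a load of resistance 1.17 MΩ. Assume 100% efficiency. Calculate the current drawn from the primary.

V_s = V_p × N_s/N_p = 240 × 5280/159 = 7969.8 V.
I_s = V_s/R = 7969.8/(1.17×10^6) = 0.0068118 A.
For an ideal transformer I_p N_p = I_s N_s, so I_p = 0.0068118 × 5280/159 = 0.226 A.

I_p ≈ 0.226 A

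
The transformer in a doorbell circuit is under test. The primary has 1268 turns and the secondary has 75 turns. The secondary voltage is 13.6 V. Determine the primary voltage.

V_p/V_s = N_p/N_s, so V_p = 13.6 × 1268/75 = 230 V.

V_p ≈ 230 V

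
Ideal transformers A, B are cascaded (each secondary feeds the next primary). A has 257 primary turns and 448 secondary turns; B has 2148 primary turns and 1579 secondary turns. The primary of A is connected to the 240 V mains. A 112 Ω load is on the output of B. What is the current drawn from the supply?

After A: V = 240.00 × 448/257 = 418.37 V.
After B: V = 418.37 × 1579/2148 = 307.54 V.
I_load = 307.54/112 = 2.7459 A, so P_out = 307.54 × 2.7459 = 844.48 W.
All ideal ⇒ P_in = P_out, so I_supply = 844.48/240 = 3.52 A.

I_supply ≈ 3.52 A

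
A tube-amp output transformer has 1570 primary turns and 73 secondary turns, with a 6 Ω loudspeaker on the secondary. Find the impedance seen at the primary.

Z_p = (N_p/N_s)² × Z_s = (1570/73)² × 6 = 2780 Ω.

Z_p ≈ 2780 Ω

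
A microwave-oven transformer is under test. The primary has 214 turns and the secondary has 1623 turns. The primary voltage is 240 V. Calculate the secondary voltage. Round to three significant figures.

V_s/V_p = N_s/N_p, so V_s = 240 × 1623/214 = 1820 V.

V_s ≈ 1820 V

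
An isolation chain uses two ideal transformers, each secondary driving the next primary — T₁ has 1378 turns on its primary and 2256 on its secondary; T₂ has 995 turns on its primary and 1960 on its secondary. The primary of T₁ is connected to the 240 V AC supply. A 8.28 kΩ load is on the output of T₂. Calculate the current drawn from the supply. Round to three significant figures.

I_supply ≈ 0.301 A

Secondary of T₁: V = 240.00 × 2256/1378 = 392.92 V.
Secondary of T₂: V = 392.92 × 1960/995 = 773.99 V.
I_load = 773.99/8280 = 0.093477 A, so P_out = 773.99 × 0.093477 = 72.350 W.
All ideal ⇒ P_in = P_out, so I_supply = 72.350/240 = 0.301 A.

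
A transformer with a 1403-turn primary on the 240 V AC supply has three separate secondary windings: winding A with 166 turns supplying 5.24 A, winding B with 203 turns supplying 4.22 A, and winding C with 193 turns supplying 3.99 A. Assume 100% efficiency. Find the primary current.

I_p ≈ 1.78 A

V_A = 240 × 166/1403 = 28.396 V; V_B = 240 × 203/1403 = 34.726 V; V_C = 240 × 193/1403 = 33.015 V.
P_out = V_A I_A + V_B I_B + V_C I_C = 28.396×5.24 + 34.726×4.22 + 33.015×3.99 = 148.80 + 146.54 + 131.73 = 427.07 W.
Ideal ⇒ P_in = P_out, so I_p = P_out/V_p = 427.07/240 = 1.78 A.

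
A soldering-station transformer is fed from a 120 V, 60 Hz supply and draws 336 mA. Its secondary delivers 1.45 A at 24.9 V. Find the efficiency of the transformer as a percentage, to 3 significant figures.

η ≈ 89.5%

P_in = 120 × 0.336 = 40.3200 W.
P_out = 24.9 × 1.45 = 36.1050 W.
η = P_out/P_in = 36.1050/40.3200 = 0.895.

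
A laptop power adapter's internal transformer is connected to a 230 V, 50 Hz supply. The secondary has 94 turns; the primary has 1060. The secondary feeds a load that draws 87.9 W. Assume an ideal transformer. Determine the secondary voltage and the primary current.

V_s ≈ 20.4 V, I_p ≈ 0.382 A

V_s = V_p × N_s/N_p = 230 × 94/1060 = 20.396 V.
I_s = P/V_s = 87.9/20.396 = 4.3096 A.
I_p = I_s × N_s/N_p = 4.3096 × 94/1060 = 0.382 A.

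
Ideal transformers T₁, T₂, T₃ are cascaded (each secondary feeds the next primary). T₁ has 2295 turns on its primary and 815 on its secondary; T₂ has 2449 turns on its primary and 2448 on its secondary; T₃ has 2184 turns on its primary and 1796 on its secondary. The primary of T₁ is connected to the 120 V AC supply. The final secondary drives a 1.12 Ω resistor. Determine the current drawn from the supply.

I_supply ≈ 9.13 A

After T₁: V = 120.00 × 815/2295 = 42.614 V.
After T₂: V = 42.614 × 2448/2449 = 42.597 V.
After T₃: V = 42.597 × 1796/2184 = 35.029 V.
I_load = 35.029/1.12 = 31.276 A, so P_out = 35.029 × 31.276 = 1095.6 W.
All ideal ⇒ P_in = P_out, so I_supply = 1095.6/120 = 9.13 A.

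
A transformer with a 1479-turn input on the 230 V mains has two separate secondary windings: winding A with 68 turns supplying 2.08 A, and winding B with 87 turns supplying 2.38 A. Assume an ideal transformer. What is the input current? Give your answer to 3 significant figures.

I_in ≈ 0.236 A

V_A = 230 × 68/1479 = 10.575 V; V_B = 230 × 87/1479 = 13.529 V.
P_out = V_A I_A + V_B I_B = 10.575×2.08 + 13.529×2.38 = 21.995 + 32.200 = 54.195 W.
Ideal ⇒ P_in = P_out, so I_in = P_out/V_in = 54.195/230 = 0.236 A.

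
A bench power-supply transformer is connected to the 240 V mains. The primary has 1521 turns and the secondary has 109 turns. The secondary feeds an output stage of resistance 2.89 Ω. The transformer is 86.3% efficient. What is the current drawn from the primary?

V_s = 240 × 109/1521 = 17.199 V.
I_s = V_s/R = 17.199/2.89 = 5.9513 A.
P_out = V_s I_s = 17.199 × 5.9513 = 102.36 W.
P_in = P_out/η = 102.36/0.863 = 118.61 W.
I_p = P_in/V_p = 118.61/240 = 0.494 A.

I_p ≈ 0.494 A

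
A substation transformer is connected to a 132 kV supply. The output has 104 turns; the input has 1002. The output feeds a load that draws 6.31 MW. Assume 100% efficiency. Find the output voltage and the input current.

V_out = V_in × N_out/N_in = 132000 × 104/1002 = 13701 V.
I_out = P/V_out = 6.31×10^6/13701 = 460.56 A.
I_in = I_out × N_out/N_in = 460.56 × 104/1002 = 47.8 A.

V_out ≈ 13700 V, I_in ≈ 47.8 A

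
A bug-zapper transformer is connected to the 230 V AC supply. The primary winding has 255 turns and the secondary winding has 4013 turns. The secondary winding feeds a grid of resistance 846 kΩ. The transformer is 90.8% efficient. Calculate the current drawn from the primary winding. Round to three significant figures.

V_s = 230 × 4013/255 = 3619.6 V.
I_s = V_s/R = 3619.6/846000 = 0.0042784 A.
P_out = V_s I_s = 3619.6 × 0.0042784 = 15.486 W.
P_in = P_out/η = 15.486/0.908 = 17.055 W.
I_p = P_in/V_p = 17.055/230 = 0.0742 A.

I_p ≈ 0.0742 A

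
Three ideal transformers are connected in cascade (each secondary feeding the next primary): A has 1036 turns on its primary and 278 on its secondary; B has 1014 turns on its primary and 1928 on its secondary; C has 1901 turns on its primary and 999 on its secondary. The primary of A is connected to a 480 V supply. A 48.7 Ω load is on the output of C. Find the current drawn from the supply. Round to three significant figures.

Secondary of A: V = 480.00 × 278/1036 = 128.80 V.
Secondary of B: V = 128.80 × 1928/1014 = 244.90 V.
Secondary of C: V = 244.90 × 999/1901 = 128.70 V.
I_load = 128.70/48.7 = 2.6427 A, so P_out = 128.70 × 2.6427 = 340.12 W.
All ideal ⇒ P_in = P_out, so I_supply = 340.12/480 = 0.709 A.

I_supply ≈ 0.709 A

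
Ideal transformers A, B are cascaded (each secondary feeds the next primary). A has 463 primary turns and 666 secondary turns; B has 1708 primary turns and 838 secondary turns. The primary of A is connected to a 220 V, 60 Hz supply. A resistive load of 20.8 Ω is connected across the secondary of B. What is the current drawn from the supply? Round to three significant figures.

After A: V = 220.00 × 666/463 = 316.46 V.
After B: V = 316.46 × 838/1708 = 155.26 V.
I_load = 155.26/20.8 = 7.4646 A, so P_out = 155.26 × 7.4646 = 1159.0 W.
All ideal ⇒ P_in = P_out, so I_supply = 1159.0/220 = 5.27 A.

I_supply ≈ 5.27 A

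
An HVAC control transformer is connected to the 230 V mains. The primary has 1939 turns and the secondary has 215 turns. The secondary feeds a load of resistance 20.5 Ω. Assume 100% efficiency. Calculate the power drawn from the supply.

P ≈ 31.7 W

V_s = V_p × N_s/N_p = 230 × 215/1939 = 25.503 V.
I_s = V_s/R = 25.503/20.5 = 1.2440 A.
I_p = I_s × N_s/N_p = 1.2440 × 215/1939 = 0.13794 A.
P = V_p I_p = 230 × 0.13794 = 31.7 W.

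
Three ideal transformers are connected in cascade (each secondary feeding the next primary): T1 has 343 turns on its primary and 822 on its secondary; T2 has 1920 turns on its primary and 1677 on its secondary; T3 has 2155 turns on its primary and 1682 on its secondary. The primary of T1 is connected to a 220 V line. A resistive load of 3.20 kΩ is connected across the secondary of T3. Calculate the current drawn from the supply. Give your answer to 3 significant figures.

I_supply ≈ 0.184 A

Secondary of T1: V = 220.00 × 822/343 = 527.23 V.
Secondary of T2: V = 527.23 × 1677/1920 = 460.50 V.
Secondary of T3: V = 460.50 × 1682/2155 = 359.43 V.
I_load = 359.43/3200 = 0.11232 A, so P_out = 359.43 × 0.11232 = 40.371 W.
All ideal ⇒ P_in = P_out, so I_supply = 40.371/220 = 0.184 A.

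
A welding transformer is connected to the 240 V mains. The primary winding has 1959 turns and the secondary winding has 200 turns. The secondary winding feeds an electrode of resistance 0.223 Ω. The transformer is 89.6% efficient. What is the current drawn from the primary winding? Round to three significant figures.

V_s = 240 × 200/1959 = 24.502 V.
I_s = V_s/R = 24.502/0.223 = 109.88 A.
P_out = V_s I_s = 24.502 × 109.88 = 2692.2 W.
P_in = P_out/η = 2692.2/0.896 = 3004.7 W.
I_p = P_in/V_p = 3004.7/240 = 12.5 A.

I_p ≈ 12.5 A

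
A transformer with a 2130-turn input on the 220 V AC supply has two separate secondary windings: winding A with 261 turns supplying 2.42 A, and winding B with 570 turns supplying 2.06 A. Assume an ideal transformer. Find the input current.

V_A = 220 × 261/2130 = 26.958 V; V_B = 220 × 570/2130 = 58.873 V.
P_out = V_A I_A + V_B I_B = 26.958×2.42 + 58.873×2.06 = 65.238 + 121.28 = 186.52 W.
Ideal ⇒ P_in = P_out, so I_in = P_out/V_in = 186.52/220 = 0.848 A.

I_in ≈ 0.848 A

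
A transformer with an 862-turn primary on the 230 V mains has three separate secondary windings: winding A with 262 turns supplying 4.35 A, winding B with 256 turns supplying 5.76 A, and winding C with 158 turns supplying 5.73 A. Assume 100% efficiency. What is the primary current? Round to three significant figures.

I_p ≈ 4.08 A

V_A = 230 × 262/862 = 69.907 V; V_B = 230 × 256/862 = 68.306 V; V_C = 230 × 158/862 = 42.158 V.
P_out = V_A I_A + V_B I_B + V_C I_C = 69.907×4.35 + 68.306×5.76 + 42.158×5.73 = 304.10 + 393.44 + 241.56 = 939.10 W.
Ideal ⇒ P_in = P_out, so I_p = P_out/V_p = 939.10/230 = 4.08 A.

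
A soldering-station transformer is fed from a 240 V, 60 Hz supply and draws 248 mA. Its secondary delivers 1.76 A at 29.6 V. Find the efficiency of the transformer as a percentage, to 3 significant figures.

P_in = 240 × 0.248 = 59.5200 W.
P_out = 29.6 × 1.76 = 52.0960 W.
η = P_out/P_in = 52.0960/59.5200 = 0.875.

η ≈ 87.5%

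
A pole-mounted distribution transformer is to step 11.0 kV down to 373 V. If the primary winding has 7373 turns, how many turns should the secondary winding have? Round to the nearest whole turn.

N_s/N_p = V_s/V_p, so N_s = 7373 × 373/11000 = 250.0 ≈ 250 turns.

N_s = 250 turns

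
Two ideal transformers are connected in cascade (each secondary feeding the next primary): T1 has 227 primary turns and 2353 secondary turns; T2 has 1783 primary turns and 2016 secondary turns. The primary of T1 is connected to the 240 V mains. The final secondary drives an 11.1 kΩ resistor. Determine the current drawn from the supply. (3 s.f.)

I_supply ≈ 2.97 A

Secondary of T1: V = 240.00 × 2353/227 = 2487.8 V.
Secondary of T2: V = 2487.8 × 2016/1783 = 2812.8 V.
I_load = 2812.8/11100 = 0.25341 A, so P_out = 2812.8 × 0.25341 = 712.80 W.
All ideal ⇒ P_in = P_out, so I_supply = 712.80/240 = 2.97 A.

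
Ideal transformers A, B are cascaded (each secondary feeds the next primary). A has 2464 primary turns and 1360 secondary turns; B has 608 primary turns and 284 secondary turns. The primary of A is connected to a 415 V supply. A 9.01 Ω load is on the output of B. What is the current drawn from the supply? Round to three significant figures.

I_supply ≈ 3.06 A

Secondary of A: V = 415.00 × 1360/2464 = 229.06 V.
Secondary of B: V = 229.06 × 284/608 = 106.99 V.
I_load = 106.99/9.01 = 11.875 A, so P_out = 106.99 × 11.875 = 1270.6 W.
All ideal ⇒ P_in = P_out, so I_supply = 1270.6/415 = 3.06 A.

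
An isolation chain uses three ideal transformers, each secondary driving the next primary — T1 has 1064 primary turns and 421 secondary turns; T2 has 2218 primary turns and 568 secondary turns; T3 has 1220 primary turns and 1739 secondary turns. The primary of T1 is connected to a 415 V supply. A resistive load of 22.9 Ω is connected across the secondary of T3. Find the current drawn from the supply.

I_supply ≈ 0.378 A

Secondary of T1: V = 415.00 × 421/1064 = 164.21 V.
Secondary of T2: V = 164.21 × 568/2218 = 42.051 V.
Secondary of T3: V = 42.051 × 1739/1220 = 59.940 V.
I_load = 59.940/22.9 = 2.6175 A, so P_out = 59.940 × 2.6175 = 156.89 W.
All ideal ⇒ P_in = P_out, so I_supply = 156.89/415 = 0.378 A.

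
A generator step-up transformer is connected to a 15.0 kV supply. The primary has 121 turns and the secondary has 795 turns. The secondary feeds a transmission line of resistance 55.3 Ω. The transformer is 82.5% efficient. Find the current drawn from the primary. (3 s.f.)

I_p ≈ 14200 A

V_s = 15000 × 795/121 = 98554 V.
I_s = V_s/R = 98554/55.3 = 1782.2 A.
P_out = V_s I_s = 98554 × 1782.2 = 1.7564×10^8 W.
P_in = P_out/η = 1.7564×10^8/0.825 = 2.1290×10^8 W.
I_p = P_in/V_p = 2.1290×10^8/15000 = 14200 A.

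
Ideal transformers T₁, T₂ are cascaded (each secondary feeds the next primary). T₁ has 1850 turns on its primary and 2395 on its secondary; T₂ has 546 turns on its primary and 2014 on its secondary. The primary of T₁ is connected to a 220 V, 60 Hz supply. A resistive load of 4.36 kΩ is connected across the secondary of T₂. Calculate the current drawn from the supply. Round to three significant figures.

Secondary of T₁: V = 220.00 × 2395/1850 = 284.81 V.
Secondary of T₂: V = 284.81 × 2014/546 = 1050.6 V.
I_load = 1050.6/4360 = 0.24096 A, so P_out = 1050.6 × 0.24096 = 253.14 W.
All ideal ⇒ P_in = P_out, so I_supply = 253.14/220 = 1.15 A.

I_supply ≈ 1.15 A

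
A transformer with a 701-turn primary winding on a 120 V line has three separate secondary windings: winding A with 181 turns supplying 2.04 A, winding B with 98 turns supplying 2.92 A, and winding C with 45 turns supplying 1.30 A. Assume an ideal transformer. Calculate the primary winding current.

I_p ≈ 1.02 A

V_A = 120 × 181/701 = 30.984 V; V_B = 120 × 98/701 = 16.776 V; V_C = 120 × 45/701 = 7.7033 V.
P_out = V_A I_A + V_B I_B + V_C I_C = 30.984×2.04 + 16.776×2.92 + 7.7033×1.30 = 63.208 + 48.986 + 10.014 = 122.21 W.
Ideal ⇒ P_in = P_out, so I_p = P_out/V_p = 122.21/120 = 1.02 A.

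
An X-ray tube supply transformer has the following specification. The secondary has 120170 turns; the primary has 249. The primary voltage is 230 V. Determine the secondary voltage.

V_s/V_p = N_s/N_p, so V_s = 230 × 120170/249 = 111000 V.

V_s ≈ 111000 V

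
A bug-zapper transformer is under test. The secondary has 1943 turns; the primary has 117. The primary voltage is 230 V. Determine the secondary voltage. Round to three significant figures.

V_s/V_p = N_s/N_p, so V_s = 230 × 1943/117 = 3820 V.

V_s ≈ 3820 V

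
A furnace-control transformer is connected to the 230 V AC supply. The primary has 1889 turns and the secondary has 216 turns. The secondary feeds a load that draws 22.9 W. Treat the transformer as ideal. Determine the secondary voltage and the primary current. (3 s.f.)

V_s ≈ 26.3 V, I_p ≈ 0.0996 A

V_s = V_p × N_s/N_p = 230 × 216/1889 = 26.300 V.
I_s = P/V_s = 22.9/26.300 = 0.87073 A.
I_p = I_s × N_s/N_p = 0.87073 × 216/1889 = 0.0996 A.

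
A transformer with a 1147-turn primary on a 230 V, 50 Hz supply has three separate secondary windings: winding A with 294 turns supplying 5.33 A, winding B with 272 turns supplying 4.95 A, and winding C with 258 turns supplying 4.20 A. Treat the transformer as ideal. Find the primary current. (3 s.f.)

I_p ≈ 3.48 A

V_A = 230 × 294/1147 = 58.954 V; V_B = 230 × 272/1147 = 54.542 V; V_C = 230 × 258/1147 = 51.735 V.
P_out = V_A I_A + V_B I_B + V_C I_C = 58.954×5.33 + 54.542×4.95 + 51.735×4.20 = 314.22 + 269.98 + 217.29 = 801.49 W.
Ideal ⇒ P_in = P_out, so I_p = P_out/V_p = 801.49/230 = 3.48 A.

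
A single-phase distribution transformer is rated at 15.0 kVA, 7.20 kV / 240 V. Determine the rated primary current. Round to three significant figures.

I_p = S/V_p = 15000/7200 = 2.08 A.

I_p ≈ 2.08 A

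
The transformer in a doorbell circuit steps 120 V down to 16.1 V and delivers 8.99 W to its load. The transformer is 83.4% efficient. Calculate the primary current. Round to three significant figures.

I_p ≈ 0.0898 A

P_in = P_out/η = 8.99/0.834 = 10.779 W.
I_p = P_in/V_p = 10.779/120 = 0.0898 A.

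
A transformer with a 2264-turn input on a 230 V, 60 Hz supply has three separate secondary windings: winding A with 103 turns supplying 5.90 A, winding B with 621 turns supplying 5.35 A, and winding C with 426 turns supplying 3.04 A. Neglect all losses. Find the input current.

I_in ≈ 2.31 A

V_A = 230 × 103/2264 = 10.464 V; V_B = 230 × 621/2264 = 63.087 V; V_C = 230 × 426/2264 = 43.277 V.
P_out = V_A I_A + V_B I_B + V_C I_C = 10.464×5.90 + 63.087×5.35 + 43.277×3.04 = 61.736 + 337.52 + 131.56 = 530.82 W.
Ideal ⇒ P_in = P_out, so I_in = P_out/V_in = 530.82/230 = 2.31 A.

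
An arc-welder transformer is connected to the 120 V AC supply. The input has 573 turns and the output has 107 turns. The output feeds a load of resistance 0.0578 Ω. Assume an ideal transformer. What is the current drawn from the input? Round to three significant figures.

V_out = V_in × N_out/N_in = 120 × 107/573 = 22.408 V.
I_out = V_out/R = 22.408/0.0578 = 387.69 A.
For an ideal transformer I_in N_in = I_out N_out, so I_in = 387.69 × 107/573 = 72.4 A.

I_in ≈ 72.4 A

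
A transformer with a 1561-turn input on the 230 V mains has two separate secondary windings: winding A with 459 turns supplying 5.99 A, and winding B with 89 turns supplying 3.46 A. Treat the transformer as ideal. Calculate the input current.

I_in ≈ 1.96 A

V_A = 230 × 459/1561 = 67.630 V; V_B = 230 × 89/1561 = 13.113 V.
P_out = V_A I_A + V_B I_B = 67.630×5.99 + 13.113×3.46 = 405.10 + 45.372 = 450.47 W.
Ideal ⇒ P_in = P_out, so I_in = P_out/V_in = 450.47/230 = 1.96 A.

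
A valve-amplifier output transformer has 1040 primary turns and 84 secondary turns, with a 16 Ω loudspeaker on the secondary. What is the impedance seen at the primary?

Z_p = (N_p/N_s)² × Z_s = (1040/84)² × 16 = 2450 Ω.

Z_p ≈ 2450 Ω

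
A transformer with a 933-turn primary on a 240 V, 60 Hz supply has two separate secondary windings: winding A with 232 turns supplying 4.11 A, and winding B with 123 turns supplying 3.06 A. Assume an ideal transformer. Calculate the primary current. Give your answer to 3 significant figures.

V_A = 240 × 232/933 = 59.678 V; V_B = 240 × 123/933 = 31.640 V.
P_out = V_A I_A + V_B I_B = 59.678×4.11 + 31.640×3.06 = 245.28 + 96.818 = 342.10 W.
Ideal ⇒ P_in = P_out, so I_p = P_out/V_p = 342.10/240 = 1.43 A.

I_p ≈ 1.43 A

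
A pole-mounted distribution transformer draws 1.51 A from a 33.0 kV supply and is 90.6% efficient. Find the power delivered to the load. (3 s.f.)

P_in = V_p I_p = 33000 × 1.51 = 49830 W.
P_out = η P_in = 0.906 × 49830 = 45100 W.

P_out ≈ 45100 W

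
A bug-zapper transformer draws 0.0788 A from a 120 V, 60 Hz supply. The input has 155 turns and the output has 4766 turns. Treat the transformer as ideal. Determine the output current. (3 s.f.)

I_out ≈ 0.00256 A

I_out/I_in = N_in/N_out, so I_out = 0.0788 × 155/4766 = 0.00256 A.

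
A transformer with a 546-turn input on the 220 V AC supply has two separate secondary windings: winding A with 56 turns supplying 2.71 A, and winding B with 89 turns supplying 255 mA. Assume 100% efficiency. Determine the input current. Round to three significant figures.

I_in ≈ 0.320 A

V_A = 220 × 56/546 = 22.564 V; V_B = 220 × 89/546 = 35.861 V.
P_out = V_A I_A + V_B I_B = 22.564×2.71 + 35.861×0.255 = 61.149 + 9.1445 = 70.293 W.
Ideal ⇒ P_in = P_out, so I_in = P_out/V_in = 70.293/220 = 0.320 A.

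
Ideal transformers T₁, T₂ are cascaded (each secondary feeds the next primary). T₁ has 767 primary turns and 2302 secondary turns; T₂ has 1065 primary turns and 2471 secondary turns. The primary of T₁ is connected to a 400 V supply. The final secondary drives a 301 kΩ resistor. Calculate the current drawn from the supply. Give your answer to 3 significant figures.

Secondary of T₁: V = 400.00 × 2302/767 = 1200.5 V.
Secondary of T₂: V = 1200.5 × 2471/1065 = 2785.4 V.
I_load = 2785.4/301000 = 0.0092539 A, so P_out = 2785.4 × 0.0092539 = 25.776 W.
All ideal ⇒ P_in = P_out, so I_supply = 25.776/400 = 0.0644 A.

I_supply ≈ 0.0644 A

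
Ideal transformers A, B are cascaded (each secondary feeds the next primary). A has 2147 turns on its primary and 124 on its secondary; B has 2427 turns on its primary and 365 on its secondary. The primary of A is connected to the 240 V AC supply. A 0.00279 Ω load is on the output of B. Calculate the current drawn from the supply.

I_supply ≈ 6.49 A

Secondary of A: V = 240.00 × 124/2147 = 13.861 V.
Secondary of B: V = 13.861 × 365/2427 = 2.0846 V.
I_load = 2.0846/0.00279 = 747.17 A, so P_out = 2.0846 × 747.17 = 1557.6 W.
All ideal ⇒ P_in = P_out, so I_supply = 1557.6/240 = 6.49 A.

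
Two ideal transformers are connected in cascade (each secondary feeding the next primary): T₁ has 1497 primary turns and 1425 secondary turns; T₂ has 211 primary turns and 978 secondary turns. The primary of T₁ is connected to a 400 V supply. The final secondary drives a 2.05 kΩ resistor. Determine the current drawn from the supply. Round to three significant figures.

I_supply ≈ 3.80 A

Secondary of T₁: V = 400.00 × 1425/1497 = 380.76 V.
Secondary of T₂: V = 380.76 × 978/211 = 1764.9 V.
I_load = 1764.9/2050 = 0.86091 A, so P_out = 1764.9 × 0.86091 = 1519.4 W.
All ideal ⇒ P_in = P_out, so I_supply = 1519.4/400 = 3.80 A.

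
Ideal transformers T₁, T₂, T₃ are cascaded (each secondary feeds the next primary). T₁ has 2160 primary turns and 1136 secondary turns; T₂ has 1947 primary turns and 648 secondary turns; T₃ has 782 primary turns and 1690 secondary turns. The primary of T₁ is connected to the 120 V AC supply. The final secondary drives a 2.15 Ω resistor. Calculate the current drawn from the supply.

Secondary of T₁: V = 120.00 × 1136/2160 = 63.111 V.
Secondary of T₂: V = 63.111 × 648/1947 = 21.005 V.
Secondary of T₃: V = 21.005 × 1690/782 = 45.394 V.
I_load = 45.394/2.15 = 21.113 A, so P_out = 45.394 × 21.113 = 958.41 W.
All ideal ⇒ P_in = P_out, so I_supply = 958.41/120 = 7.99 A.

I_supply ≈ 7.99 A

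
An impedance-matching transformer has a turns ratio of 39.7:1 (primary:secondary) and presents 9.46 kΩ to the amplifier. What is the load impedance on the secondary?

Z_s ≈ 6.00 Ω

Z_s = Z_p/(N_p/N_s)² = 9460/39.7² = 6.00 Ω.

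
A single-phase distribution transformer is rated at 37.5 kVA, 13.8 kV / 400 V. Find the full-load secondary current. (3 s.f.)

I_s = S/V_s = 37500/400 = 93.8 A.

I_s ≈ 93.8 A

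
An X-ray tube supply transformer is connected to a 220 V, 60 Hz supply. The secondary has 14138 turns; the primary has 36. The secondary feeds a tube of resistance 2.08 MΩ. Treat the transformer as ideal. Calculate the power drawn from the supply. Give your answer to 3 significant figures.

P ≈ 3590 W

V_s = V_p × N_s/N_p = 220 × 14138/36 = 86399 V.
I_s = V_s/R = 86399/(2.08×10^6) = 0.041538 A.
I_p = I_s × N_s/N_p = 0.041538 × 14138/36 = 16.313 A.
P = V_p I_p = 220 × 16.313 = 3590 W.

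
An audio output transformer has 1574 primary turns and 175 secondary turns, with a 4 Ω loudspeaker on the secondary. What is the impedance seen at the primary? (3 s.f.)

Z_p = (N_p/N_s)² × Z_s = (1574/175)² × 4 = 324 Ω.

Z_p ≈ 324 Ω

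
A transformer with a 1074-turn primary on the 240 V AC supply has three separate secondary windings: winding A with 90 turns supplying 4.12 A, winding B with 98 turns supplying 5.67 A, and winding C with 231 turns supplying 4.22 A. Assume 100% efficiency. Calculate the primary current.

I_p ≈ 1.77 A

V_A = 240 × 90/1074 = 20.112 V; V_B = 240 × 98/1074 = 21.899 V; V_C = 240 × 231/1074 = 51.620 V.
P_out = V_A I_A + V_B I_B + V_C I_C = 20.112×4.12 + 21.899×5.67 + 51.620×4.22 = 82.860 + 124.17 + 217.84 = 424.87 W.
Ideal ⇒ P_in = P_out, so I_p = P_out/V_p = 424.87/240 = 1.77 A.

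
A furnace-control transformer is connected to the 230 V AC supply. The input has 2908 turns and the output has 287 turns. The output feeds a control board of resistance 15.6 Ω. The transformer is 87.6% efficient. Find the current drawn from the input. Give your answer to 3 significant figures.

V_out = 230 × 287/2908 = 22.699 V.
I_out = V_out/R = 22.699/15.6 = 1.4551 A.
P_out = V_out I_out = 22.699 × 1.4551 = 33.030 W.
P_in = P_out/η = 33.030/0.876 = 37.705 W.
I_in = P_in/V_in = 37.705/230 = 0.164 A.

I_in ≈ 0.164 A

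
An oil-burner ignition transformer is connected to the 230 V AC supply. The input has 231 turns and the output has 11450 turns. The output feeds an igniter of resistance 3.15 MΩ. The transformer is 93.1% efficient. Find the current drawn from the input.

V_out = 230 × 11450/231 = 11400 V.
I_out = V_out/R = 11400/(3.15×10^6) = 0.0036192 A.
P_out = V_out I_out = 11400 × 0.0036192 = 41.260 W.
P_in = P_out/η = 41.260/0.931 = 44.318 W.
I_in = P_in/V_in = 44.318/230 = 0.193 A.

I_in ≈ 0.193 A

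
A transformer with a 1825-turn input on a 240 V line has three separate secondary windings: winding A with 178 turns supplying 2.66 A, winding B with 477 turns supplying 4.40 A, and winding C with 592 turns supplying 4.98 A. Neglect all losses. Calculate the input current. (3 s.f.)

V_A = 240 × 178/1825 = 23.408 V; V_B = 240 × 477/1825 = 62.729 V; V_C = 240 × 592/1825 = 77.852 V.
P_out = V_A I_A + V_B I_B + V_C I_C = 23.408×2.66 + 62.729×4.40 + 77.852×4.98 = 62.266 + 276.01 + 387.70 = 725.98 W.
Ideal ⇒ P_in = P_out, so I_in = P_out/V_in = 725.98/240 = 3.02 A.

I_in ≈ 3.02 A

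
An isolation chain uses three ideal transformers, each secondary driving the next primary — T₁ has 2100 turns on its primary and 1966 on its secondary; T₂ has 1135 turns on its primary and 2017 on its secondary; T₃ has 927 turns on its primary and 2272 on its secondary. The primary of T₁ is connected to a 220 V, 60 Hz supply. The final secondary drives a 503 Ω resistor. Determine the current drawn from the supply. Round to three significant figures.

After T₁: V = 220.00 × 1966/2100 = 205.96 V.
After T₂: V = 205.96 × 2017/1135 = 366.01 V.
After T₃: V = 366.01 × 2272/927 = 897.07 V.
I_load = 897.07/503 = 1.7834 A, so P_out = 897.07 × 1.7834 = 1599.9 W.
All ideal ⇒ P_in = P_out, so I_supply = 1599.9/220 = 7.27 A.

I_supply ≈ 7.27 A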